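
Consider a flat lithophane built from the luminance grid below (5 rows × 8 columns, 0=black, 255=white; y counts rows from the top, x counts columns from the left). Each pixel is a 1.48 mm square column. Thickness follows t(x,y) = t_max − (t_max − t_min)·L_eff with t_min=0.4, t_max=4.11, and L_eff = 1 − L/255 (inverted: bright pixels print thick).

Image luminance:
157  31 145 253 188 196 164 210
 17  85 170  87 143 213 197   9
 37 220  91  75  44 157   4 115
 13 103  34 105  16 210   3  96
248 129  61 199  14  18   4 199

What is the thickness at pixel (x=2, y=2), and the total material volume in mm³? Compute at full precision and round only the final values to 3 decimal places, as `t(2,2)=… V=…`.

span = t_max - t_min = 4.11 - 0.4 = 3.710
L(2,2) = 91, L_eff = 1 - 91/255 = 0.643137 (inverted)
t(2,2) = 4.11 - 3.710·0.643137 = 1.724
Σt over all 5·8 pixels = 103133/1275 ≈ 80.8886275
V = pitch²·Σt = 1.48²·103133/1275 = 177.178

t(2,2)=1.724 V=177.178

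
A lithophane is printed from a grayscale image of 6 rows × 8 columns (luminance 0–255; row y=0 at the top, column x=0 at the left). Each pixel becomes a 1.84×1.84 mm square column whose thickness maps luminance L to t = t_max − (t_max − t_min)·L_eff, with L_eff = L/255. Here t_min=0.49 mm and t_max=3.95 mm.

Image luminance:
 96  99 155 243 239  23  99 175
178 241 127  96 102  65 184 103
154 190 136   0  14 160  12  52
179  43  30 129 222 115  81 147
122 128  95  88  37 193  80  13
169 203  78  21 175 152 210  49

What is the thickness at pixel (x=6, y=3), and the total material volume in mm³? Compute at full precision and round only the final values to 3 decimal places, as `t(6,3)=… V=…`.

t(6,3)=2.851 V=379.972

span = t_max - t_min = 3.95 - 0.49 = 3.460
L(6,3) = 81, L_eff = 81/255 = 0.317647
t(6,3) = 3.95 - 3.460·0.317647 = 2.851
Σt over all 6·8 pixels = 715477/6375 ≈ 112.2316863
V = pitch²·Σt = 1.84²·715477/6375 = 379.972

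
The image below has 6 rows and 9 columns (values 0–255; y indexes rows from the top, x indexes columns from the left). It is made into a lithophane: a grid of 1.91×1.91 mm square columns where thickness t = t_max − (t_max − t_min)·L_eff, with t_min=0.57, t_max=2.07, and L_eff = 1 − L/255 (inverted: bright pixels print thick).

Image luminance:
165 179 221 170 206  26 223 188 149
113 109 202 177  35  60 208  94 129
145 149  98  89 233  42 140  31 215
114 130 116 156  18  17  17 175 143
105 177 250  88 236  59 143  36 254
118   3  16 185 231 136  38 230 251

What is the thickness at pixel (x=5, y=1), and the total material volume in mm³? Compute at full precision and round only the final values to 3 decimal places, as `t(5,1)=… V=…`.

t(5,1)=0.923 V=267.612

span = t_max - t_min = 2.07 - 0.57 = 1.500
L(5,1) = 60, L_eff = 1 - 60/255 = 0.764706 (inverted)
t(5,1) = 2.07 - 1.500·0.764706 = 0.923
Σt over all 6·9 pixels = 62353/850 ≈ 73.3564706
V = pitch²·Σt = 1.91²·62353/850 = 267.612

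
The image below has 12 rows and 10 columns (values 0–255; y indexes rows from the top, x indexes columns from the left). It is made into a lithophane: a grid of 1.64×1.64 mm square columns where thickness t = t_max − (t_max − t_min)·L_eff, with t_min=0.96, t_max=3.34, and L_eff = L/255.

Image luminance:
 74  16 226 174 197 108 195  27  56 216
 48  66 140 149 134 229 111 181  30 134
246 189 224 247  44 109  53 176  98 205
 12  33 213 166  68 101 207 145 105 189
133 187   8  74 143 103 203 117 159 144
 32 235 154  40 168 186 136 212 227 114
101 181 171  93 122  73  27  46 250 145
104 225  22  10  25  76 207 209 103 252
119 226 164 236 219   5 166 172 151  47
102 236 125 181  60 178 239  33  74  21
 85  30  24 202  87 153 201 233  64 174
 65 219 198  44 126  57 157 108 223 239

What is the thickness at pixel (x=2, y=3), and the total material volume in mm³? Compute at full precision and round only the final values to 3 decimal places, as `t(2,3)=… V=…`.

t(2,3)=1.352 V=676.320

span = t_max - t_min = 3.34 - 0.96 = 2.380
L(2,3) = 213, L_eff = 213/255 = 0.835294
t(2,3) = 3.34 - 2.380·0.835294 = 1.352
Σt over all 12·10 pixels = 188593/750 ≈ 251.4573333
V = pitch²·Σt = 1.64²·188593/750 = 676.320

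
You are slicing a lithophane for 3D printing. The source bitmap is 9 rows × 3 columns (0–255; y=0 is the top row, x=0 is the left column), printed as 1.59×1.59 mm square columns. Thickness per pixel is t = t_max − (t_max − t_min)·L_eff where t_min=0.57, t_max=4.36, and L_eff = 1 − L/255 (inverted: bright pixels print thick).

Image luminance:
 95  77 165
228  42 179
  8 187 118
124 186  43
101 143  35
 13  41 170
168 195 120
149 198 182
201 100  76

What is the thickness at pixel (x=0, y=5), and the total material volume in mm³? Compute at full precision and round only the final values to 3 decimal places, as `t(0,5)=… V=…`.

t(0,5)=0.763 V=164.557

span = t_max - t_min = 4.36 - 0.57 = 3.790
L(0,5) = 13, L_eff = 1 - 13/255 = 0.949020 (inverted)
t(0,5) = 4.36 - 3.790·0.949020 = 0.763
Σt over all 9·3 pixels = 1659821/25500 ≈ 65.0910196
V = pitch²·Σt = 1.59²·1659821/25500 = 164.557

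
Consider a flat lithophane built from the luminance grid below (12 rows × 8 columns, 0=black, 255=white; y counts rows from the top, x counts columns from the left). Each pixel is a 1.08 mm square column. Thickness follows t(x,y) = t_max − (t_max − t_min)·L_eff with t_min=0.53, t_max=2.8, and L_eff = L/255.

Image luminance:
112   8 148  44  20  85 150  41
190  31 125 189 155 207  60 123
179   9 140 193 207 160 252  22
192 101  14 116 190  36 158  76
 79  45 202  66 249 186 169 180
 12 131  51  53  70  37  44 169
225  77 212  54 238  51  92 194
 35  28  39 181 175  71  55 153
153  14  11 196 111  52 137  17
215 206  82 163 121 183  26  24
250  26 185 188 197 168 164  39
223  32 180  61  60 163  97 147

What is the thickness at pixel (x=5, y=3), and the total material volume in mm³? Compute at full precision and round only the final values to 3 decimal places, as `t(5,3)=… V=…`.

t(5,3)=2.480 V=196.748

span = t_max - t_min = 2.8 - 0.53 = 2.270
L(5,3) = 36, L_eff = 36/255 = 0.141176
t(5,3) = 2.8 - 2.270·0.141176 = 2.480
Σt over all 12·8 pixels = 1433777/8500 ≈ 168.6796471
V = pitch²·Σt = 1.08²·1433777/8500 = 196.748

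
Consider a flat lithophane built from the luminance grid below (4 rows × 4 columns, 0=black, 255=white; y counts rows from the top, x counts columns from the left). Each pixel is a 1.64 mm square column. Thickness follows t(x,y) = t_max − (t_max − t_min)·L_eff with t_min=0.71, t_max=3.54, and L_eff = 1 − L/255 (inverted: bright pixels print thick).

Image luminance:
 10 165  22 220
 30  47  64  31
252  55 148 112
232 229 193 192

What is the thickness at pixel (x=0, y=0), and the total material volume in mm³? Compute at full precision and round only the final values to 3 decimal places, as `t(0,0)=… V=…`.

span = t_max - t_min = 3.54 - 0.71 = 2.830
L(0,0) = 10, L_eff = 1 - 10/255 = 0.960784 (inverted)
t(0,0) = 3.54 - 2.830·0.960784 = 0.821
Σt over all 4·4 pixels = 428123/12750 ≈ 33.5782745
V = pitch²·Σt = 1.64²·428123/12750 = 90.312

t(0,0)=0.821 V=90.312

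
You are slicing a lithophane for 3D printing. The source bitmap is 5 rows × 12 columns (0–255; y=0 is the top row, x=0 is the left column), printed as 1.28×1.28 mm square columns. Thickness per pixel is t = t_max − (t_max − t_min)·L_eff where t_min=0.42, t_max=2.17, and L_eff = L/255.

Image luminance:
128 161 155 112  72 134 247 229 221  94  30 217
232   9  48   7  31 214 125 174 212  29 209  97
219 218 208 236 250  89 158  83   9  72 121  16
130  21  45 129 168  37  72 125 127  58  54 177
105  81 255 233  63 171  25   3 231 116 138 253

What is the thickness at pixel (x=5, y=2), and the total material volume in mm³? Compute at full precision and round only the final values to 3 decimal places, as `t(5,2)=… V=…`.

span = t_max - t_min = 2.17 - 0.42 = 1.750
L(5,2) = 89, L_eff = 89/255 = 0.349020
t(5,2) = 2.17 - 1.750·0.349020 = 1.559
Σt over all 5·12 pixels = 26341/340 ≈ 77.4735294
V = pitch²·Σt = 1.28²·26341/340 = 126.933

t(5,2)=1.559 V=126.933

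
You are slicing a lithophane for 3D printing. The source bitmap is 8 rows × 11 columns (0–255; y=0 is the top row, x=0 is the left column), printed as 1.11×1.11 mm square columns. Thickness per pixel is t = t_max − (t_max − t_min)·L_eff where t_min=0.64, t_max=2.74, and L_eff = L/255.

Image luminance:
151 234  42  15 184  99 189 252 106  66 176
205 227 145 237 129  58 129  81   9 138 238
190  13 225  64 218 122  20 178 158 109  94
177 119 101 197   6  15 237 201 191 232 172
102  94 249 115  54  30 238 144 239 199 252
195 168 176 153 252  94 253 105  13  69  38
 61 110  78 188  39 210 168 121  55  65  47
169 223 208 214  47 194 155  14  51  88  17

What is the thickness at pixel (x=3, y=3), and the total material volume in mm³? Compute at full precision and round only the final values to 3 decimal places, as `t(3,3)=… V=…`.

t(3,3)=1.118 V=176.308

span = t_max - t_min = 2.74 - 0.64 = 2.100
L(3,3) = 197, L_eff = 197/255 = 0.772549
t(3,3) = 2.74 - 2.100·0.772549 = 1.118
Σt over all 8·11 pixels = 121631/850 ≈ 143.0952941
V = pitch²·Σt = 1.11²·121631/850 = 176.308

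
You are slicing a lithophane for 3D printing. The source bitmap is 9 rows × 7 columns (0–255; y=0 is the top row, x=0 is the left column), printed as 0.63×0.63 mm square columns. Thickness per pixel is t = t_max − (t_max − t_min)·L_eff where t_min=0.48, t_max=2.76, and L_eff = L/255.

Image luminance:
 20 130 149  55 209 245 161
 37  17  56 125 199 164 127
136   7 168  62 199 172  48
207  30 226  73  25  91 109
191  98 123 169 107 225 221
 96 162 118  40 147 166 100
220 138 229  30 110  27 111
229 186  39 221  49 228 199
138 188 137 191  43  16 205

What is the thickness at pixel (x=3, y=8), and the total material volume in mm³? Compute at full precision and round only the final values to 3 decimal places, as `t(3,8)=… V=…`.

t(3,8)=1.052 V=40.112

span = t_max - t_min = 2.76 - 0.48 = 2.280
L(3,8) = 191, L_eff = 191/255 = 0.749020
t(3,8) = 2.76 - 2.280·0.749020 = 1.052
Σt over all 9·7 pixels = 214759/2125 ≈ 101.0630588
V = pitch²·Σt = 0.63²·214759/2125 = 40.112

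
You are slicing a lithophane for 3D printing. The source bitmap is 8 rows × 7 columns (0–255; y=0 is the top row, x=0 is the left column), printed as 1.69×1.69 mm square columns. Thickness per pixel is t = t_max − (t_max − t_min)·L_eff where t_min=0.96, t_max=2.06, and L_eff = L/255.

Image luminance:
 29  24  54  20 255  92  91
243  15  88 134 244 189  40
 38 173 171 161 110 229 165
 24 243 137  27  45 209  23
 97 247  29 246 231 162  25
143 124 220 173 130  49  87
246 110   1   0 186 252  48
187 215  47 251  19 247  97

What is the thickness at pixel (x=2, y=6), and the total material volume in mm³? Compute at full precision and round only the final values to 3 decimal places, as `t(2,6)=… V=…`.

span = t_max - t_min = 2.06 - 0.96 = 1.100
L(2,6) = 1, L_eff = 1/255 = 0.003922
t(2,6) = 2.06 - 1.100·0.003922 = 2.056
Σt over all 8·7 pixels = 107803/1275 ≈ 84.5513725
V = pitch²·Σt = 1.69²·107803/1275 = 241.487

t(2,6)=2.056 V=241.487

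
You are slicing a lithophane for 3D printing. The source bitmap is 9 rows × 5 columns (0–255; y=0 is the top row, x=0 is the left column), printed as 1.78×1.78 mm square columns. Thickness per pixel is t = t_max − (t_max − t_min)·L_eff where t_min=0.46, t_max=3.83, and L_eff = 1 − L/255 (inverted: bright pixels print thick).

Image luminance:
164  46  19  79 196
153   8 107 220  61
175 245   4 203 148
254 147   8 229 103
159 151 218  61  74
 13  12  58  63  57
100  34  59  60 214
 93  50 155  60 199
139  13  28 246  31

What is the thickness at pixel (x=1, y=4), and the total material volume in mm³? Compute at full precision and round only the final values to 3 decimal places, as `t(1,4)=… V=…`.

t(1,4)=2.456 V=271.431

span = t_max - t_min = 3.83 - 0.46 = 3.370
L(1,4) = 151, L_eff = 1 - 151/255 = 0.407843 (inverted)
t(1,4) = 3.83 - 3.370·0.407843 = 2.456
Σt over all 9·5 pixels = 1092271/12750 ≈ 85.6683137
V = pitch²·Σt = 1.78²·1092271/12750 = 271.431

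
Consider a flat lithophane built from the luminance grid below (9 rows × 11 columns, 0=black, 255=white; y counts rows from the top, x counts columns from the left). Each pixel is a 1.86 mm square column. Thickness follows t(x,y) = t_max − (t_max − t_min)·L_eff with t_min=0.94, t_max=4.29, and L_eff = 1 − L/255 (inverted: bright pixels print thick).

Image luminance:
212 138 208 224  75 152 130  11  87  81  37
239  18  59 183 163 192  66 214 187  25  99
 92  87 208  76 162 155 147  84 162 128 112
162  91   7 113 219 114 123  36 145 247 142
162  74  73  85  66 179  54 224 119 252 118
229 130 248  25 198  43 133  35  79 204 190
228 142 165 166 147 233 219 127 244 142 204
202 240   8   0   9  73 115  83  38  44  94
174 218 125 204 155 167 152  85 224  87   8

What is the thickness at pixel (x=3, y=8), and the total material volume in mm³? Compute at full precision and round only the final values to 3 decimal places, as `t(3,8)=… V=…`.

span = t_max - t_min = 4.29 - 0.94 = 3.350
L(3,8) = 204, L_eff = 1 - 204/255 = 0.200000 (inverted)
t(3,8) = 4.29 - 3.350·0.200000 = 3.620
Σt over all 9·11 pixels = 337306/1275 ≈ 264.5537255
V = pitch²·Σt = 1.86²·337306/1275 = 915.250

t(3,8)=3.620 V=915.250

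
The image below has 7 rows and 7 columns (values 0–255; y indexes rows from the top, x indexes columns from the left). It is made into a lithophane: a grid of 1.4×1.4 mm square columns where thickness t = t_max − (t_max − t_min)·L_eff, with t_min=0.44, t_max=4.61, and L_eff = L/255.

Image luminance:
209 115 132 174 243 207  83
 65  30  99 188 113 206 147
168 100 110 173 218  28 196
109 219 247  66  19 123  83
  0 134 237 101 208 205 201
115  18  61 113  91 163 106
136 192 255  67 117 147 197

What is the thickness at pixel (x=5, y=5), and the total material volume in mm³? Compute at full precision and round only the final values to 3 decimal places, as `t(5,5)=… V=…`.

t(5,5)=1.944 V=226.908

span = t_max - t_min = 4.61 - 0.44 = 4.170
L(5,5) = 163, L_eff = 163/255 = 0.639216
t(5,5) = 4.61 - 4.170·0.639216 = 1.944
Σt over all 7·7 pixels = 984039/8500 ≈ 115.7692941
V = pitch²·Σt = 1.4²·984039/8500 = 226.908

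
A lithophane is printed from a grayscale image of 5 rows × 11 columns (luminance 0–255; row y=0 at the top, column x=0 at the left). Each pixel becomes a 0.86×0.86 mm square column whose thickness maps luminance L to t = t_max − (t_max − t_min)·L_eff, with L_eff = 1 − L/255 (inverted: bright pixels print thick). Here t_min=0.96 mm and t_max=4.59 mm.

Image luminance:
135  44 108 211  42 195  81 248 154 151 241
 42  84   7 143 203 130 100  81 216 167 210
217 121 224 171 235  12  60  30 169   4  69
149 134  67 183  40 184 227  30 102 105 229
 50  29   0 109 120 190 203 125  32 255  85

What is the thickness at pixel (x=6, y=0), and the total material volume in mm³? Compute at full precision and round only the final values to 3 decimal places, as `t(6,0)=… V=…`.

t(6,0)=2.113 V=112.255

span = t_max - t_min = 4.59 - 0.96 = 3.630
L(6,0) = 81, L_eff = 1 - 81/255 = 0.682353 (inverted)
t(6,0) = 4.59 - 3.630·0.682353 = 2.113
Σt over all 5·11 pixels = 151.778
V = pitch²·Σt = 0.86²·151.778 = 112.255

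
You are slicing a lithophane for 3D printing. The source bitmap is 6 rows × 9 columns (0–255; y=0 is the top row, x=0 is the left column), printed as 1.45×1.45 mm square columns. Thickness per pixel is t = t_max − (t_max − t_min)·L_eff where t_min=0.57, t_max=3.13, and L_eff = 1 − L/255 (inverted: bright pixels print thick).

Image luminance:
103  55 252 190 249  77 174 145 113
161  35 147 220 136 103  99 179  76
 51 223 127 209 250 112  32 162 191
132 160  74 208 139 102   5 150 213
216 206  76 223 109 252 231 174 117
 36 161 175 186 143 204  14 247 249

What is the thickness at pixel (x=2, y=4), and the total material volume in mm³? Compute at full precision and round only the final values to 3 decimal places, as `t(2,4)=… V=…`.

t(2,4)=1.333 V=235.115

span = t_max - t_min = 3.13 - 0.57 = 2.560
L(2,4) = 76, L_eff = 1 - 76/255 = 0.701961 (inverted)
t(2,4) = 3.13 - 2.560·0.701961 = 1.333
Σt over all 6·9 pixels = 475263/4250 ≈ 111.8265882
V = pitch²·Σt = 1.45²·475263/4250 = 235.115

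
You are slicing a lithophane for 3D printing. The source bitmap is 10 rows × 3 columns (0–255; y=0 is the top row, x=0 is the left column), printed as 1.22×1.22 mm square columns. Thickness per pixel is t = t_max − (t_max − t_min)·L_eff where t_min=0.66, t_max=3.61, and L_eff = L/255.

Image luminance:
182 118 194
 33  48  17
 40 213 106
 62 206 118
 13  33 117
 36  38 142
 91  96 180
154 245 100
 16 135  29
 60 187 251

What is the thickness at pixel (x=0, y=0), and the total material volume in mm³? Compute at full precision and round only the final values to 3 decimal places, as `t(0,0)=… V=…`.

span = t_max - t_min = 3.61 - 0.66 = 2.950
L(0,0) = 182, L_eff = 182/255 = 0.713725
t(0,0) = 3.61 - 2.950·0.713725 = 1.505
Σt over all 10·3 pixels = 35999/510 ≈ 70.5862745
V = pitch²·Σt = 1.22²·35999/510 = 105.061

t(0,0)=1.505 V=105.061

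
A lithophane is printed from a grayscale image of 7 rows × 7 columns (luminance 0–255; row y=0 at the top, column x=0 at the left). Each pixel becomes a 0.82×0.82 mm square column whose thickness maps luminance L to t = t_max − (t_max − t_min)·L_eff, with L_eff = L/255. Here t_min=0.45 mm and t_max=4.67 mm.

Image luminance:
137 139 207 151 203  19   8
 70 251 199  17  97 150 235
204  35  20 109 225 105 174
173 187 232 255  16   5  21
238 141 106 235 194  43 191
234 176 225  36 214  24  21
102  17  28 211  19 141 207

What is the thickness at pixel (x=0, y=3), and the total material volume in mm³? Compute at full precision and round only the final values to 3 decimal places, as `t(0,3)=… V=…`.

span = t_max - t_min = 4.67 - 0.45 = 4.220
L(0,3) = 173, L_eff = 173/255 = 0.678431
t(0,3) = 4.67 - 4.220·0.678431 = 1.807
Σt over all 7·7 pixels = 1038177/8500 ≈ 122.1384706
V = pitch²·Σt = 0.82²·1038177/8500 = 82.126

t(0,3)=1.807 V=82.126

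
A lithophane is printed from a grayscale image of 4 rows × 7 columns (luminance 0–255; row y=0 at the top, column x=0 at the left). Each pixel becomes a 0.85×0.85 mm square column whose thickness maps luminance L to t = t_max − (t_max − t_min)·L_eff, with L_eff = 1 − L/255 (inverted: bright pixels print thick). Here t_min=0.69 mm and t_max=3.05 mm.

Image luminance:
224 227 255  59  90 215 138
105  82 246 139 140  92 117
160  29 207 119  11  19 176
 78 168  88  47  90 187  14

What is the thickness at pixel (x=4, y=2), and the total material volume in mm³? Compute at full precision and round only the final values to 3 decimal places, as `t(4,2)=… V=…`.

t(4,2)=0.792 V=37.509

span = t_max - t_min = 3.05 - 0.69 = 2.360
L(4,2) = 11, L_eff = 1 - 11/255 = 0.956863 (inverted)
t(4,2) = 3.05 - 2.360·0.956863 = 0.792
Σt over all 4·7 pixels = 110321/2125 ≈ 51.9157647
V = pitch²·Σt = 0.85²·110321/2125 = 37.509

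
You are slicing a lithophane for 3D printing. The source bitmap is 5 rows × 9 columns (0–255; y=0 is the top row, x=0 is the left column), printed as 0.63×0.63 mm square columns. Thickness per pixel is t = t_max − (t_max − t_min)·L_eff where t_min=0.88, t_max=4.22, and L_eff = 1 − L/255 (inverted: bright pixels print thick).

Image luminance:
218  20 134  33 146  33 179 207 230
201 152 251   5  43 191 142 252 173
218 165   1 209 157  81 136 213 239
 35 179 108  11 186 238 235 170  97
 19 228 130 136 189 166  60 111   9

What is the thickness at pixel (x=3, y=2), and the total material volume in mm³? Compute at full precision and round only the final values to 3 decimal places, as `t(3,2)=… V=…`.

span = t_max - t_min = 4.22 - 0.88 = 3.340
L(3,2) = 209, L_eff = 1 - 209/255 = 0.180392 (inverted)
t(3,2) = 4.22 - 3.340·0.180392 = 3.617
Σt over all 5·9 pixels = 260502/2125 ≈ 122.5891765
V = pitch²·Σt = 0.63²·260502/2125 = 48.656

t(3,2)=3.617 V=48.656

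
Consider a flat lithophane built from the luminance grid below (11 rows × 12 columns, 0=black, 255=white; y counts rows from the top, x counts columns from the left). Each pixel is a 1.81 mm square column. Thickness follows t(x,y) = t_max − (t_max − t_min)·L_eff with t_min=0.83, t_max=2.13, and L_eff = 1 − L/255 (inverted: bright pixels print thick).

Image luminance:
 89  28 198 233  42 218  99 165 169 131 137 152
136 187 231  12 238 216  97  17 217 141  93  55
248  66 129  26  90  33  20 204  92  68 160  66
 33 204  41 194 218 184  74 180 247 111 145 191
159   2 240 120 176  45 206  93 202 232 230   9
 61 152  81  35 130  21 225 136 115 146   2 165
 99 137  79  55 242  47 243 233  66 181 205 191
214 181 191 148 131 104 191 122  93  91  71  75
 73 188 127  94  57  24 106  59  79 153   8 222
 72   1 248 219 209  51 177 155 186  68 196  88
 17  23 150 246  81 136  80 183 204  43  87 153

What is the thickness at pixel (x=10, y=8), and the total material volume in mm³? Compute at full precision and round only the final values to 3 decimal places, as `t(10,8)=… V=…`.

t(10,8)=0.871 V=642.207

span = t_max - t_min = 2.13 - 0.83 = 1.300
L(10,8) = 8, L_eff = 1 - 8/255 = 0.968627 (inverted)
t(10,8) = 2.13 - 1.300·0.968627 = 0.871
Σt over all 11·12 pixels = 499871/2550 ≈ 196.0278431
V = pitch²·Σt = 1.81²·499871/2550 = 642.207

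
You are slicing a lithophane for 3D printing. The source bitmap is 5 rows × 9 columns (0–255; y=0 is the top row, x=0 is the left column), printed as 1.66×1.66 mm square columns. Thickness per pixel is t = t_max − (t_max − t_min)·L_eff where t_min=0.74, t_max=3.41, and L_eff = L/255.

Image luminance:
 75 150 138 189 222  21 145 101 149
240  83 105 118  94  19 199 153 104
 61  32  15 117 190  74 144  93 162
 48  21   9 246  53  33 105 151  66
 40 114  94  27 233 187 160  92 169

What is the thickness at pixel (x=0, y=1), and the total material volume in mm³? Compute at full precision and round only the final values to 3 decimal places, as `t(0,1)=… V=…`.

t(0,1)=0.897 V=277.400

span = t_max - t_min = 3.41 - 0.74 = 2.670
L(0,1) = 240, L_eff = 240/255 = 0.941176
t(0,1) = 3.41 - 2.670·0.941176 = 0.897
Σt over all 5·9 pixels = 213919/2125 ≈ 100.6677647
V = pitch²·Σt = 1.66²·213919/2125 = 277.400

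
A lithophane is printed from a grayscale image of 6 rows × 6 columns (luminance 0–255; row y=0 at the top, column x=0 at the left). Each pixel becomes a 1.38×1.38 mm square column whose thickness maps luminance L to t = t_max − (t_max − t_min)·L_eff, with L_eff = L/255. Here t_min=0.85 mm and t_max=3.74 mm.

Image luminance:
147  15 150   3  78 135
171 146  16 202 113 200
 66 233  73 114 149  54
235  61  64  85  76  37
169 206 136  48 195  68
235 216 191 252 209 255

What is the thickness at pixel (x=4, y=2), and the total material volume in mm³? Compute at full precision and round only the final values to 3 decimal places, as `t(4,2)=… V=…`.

span = t_max - t_min = 3.74 - 0.85 = 2.890
L(4,2) = 149, L_eff = 149/255 = 0.584314
t(4,2) = 3.74 - 2.890·0.584314 = 2.051
Σt over all 6·6 pixels = 80.206
V = pitch²·Σt = 1.38²·80.206 = 152.744

t(4,2)=2.051 V=152.744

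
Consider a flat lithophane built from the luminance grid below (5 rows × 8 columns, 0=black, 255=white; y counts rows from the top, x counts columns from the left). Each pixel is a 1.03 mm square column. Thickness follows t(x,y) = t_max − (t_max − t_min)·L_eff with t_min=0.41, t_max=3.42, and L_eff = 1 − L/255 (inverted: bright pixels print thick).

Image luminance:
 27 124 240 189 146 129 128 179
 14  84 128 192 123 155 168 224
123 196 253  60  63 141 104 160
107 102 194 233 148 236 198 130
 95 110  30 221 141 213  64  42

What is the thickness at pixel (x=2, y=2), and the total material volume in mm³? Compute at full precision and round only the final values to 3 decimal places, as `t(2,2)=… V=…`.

t(2,2)=3.396 V=87.702

span = t_max - t_min = 3.42 - 0.41 = 3.010
L(2,2) = 253, L_eff = 1 - 253/255 = 0.007843 (inverted)
t(2,2) = 3.42 - 3.010·0.007843 = 3.396
Σt over all 5·8 pixels = 1054007/12750 ≈ 82.6672157
V = pitch²·Σt = 1.03²·1054007/12750 = 87.702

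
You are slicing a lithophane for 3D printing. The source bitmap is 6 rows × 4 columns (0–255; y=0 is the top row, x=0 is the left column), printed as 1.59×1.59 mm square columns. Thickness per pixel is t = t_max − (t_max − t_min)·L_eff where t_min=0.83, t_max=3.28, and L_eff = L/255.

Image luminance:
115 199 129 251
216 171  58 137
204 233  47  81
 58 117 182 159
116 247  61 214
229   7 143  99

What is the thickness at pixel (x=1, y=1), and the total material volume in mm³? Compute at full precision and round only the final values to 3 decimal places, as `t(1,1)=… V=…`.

span = t_max - t_min = 3.28 - 0.83 = 2.450
L(1,1) = 171, L_eff = 171/255 = 0.670588
t(1,1) = 3.28 - 2.450·0.670588 = 1.637
Σt over all 6·4 pixels = 46259/1020 ≈ 45.3519608
V = pitch²·Σt = 1.59²·46259/1020 = 114.654

t(1,1)=1.637 V=114.654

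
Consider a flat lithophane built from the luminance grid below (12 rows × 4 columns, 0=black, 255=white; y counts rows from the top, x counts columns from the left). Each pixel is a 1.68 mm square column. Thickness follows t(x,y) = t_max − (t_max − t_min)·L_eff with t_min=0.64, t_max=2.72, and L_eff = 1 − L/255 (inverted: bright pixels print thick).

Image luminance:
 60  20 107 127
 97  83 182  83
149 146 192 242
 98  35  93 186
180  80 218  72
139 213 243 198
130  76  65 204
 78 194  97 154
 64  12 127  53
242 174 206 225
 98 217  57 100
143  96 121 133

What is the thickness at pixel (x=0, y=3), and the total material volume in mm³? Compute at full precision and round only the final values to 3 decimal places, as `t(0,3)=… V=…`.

span = t_max - t_min = 2.72 - 0.64 = 2.080
L(0,3) = 98, L_eff = 1 - 98/255 = 0.615686 (inverted)
t(0,3) = 2.72 - 2.080·0.615686 = 1.439
Σt over all 12·4 pixels = 174636/2125 ≈ 82.1816471
V = pitch²·Σt = 1.68²·174636/2125 = 231.949

t(0,3)=1.439 V=231.949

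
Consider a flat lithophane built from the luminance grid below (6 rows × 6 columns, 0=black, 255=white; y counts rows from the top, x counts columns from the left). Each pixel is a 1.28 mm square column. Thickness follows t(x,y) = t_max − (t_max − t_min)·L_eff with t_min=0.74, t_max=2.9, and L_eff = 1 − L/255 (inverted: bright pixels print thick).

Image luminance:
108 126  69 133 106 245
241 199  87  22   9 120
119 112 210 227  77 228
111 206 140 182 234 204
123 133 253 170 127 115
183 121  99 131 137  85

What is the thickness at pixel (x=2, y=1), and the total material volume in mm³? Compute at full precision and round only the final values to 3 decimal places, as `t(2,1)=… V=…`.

span = t_max - t_min = 2.9 - 0.74 = 2.160
L(2,1) = 87, L_eff = 1 - 87/255 = 0.658824 (inverted)
t(2,1) = 2.9 - 2.160·0.658824 = 1.477
Σt over all 6·6 pixels = 150066/2125 ≈ 70.6192941
V = pitch²·Σt = 1.28²·150066/2125 = 115.703

t(2,1)=1.477 V=115.703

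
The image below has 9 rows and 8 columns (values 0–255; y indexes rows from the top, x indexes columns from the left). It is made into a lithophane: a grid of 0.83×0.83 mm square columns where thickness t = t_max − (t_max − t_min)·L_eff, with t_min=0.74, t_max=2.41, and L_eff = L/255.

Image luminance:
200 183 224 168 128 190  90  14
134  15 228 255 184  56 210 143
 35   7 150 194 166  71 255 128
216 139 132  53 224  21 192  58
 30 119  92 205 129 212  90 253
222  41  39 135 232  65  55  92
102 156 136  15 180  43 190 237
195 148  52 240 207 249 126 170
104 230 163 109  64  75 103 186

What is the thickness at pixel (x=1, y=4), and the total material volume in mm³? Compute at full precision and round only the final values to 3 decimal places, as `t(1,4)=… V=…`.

span = t_max - t_min = 2.41 - 0.74 = 1.670
L(1,4) = 119, L_eff = 119/255 = 0.466667
t(1,4) = 2.41 - 1.670·0.466667 = 1.631
Σt over all 9·8 pixels = 460407/4250 ≈ 108.3310588
V = pitch²·Σt = 0.83²·460407/4250 = 74.629

t(1,4)=1.631 V=74.629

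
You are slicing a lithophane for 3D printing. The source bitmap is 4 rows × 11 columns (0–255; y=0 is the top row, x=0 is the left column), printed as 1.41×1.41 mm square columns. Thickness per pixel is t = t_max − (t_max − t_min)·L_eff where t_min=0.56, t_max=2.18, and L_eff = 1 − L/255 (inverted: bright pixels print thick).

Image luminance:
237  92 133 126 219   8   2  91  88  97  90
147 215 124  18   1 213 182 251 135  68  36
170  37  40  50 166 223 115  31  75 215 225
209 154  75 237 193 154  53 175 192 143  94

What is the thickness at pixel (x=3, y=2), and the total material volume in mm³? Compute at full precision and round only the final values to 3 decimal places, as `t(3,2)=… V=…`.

span = t_max - t_min = 2.18 - 0.56 = 1.620
L(3,2) = 50, L_eff = 1 - 50/255 = 0.803922 (inverted)
t(3,2) = 2.18 - 1.620·0.803922 = 0.878
Σt over all 4·11 pixels = 255893/4250 ≈ 60.2101176
V = pitch²·Σt = 1.41²·255893/4250 = 119.704

t(3,2)=0.878 V=119.704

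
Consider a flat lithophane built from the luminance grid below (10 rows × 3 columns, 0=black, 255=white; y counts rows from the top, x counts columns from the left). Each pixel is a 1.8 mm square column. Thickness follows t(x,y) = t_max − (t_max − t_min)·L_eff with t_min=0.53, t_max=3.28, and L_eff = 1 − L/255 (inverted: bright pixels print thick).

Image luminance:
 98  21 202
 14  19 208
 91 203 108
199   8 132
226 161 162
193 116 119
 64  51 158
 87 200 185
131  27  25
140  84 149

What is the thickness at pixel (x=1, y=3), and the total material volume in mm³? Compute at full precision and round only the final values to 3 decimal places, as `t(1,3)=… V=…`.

t(1,3)=0.616 V=176.640

span = t_max - t_min = 3.28 - 0.53 = 2.750
L(1,3) = 8, L_eff = 1 - 8/255 = 0.968627 (inverted)
t(1,3) = 3.28 - 2.750·0.968627 = 0.616
Σt over all 10·3 pixels = 55609/1020 ≈ 54.5186275
V = pitch²·Σt = 1.8²·55609/1020 = 176.640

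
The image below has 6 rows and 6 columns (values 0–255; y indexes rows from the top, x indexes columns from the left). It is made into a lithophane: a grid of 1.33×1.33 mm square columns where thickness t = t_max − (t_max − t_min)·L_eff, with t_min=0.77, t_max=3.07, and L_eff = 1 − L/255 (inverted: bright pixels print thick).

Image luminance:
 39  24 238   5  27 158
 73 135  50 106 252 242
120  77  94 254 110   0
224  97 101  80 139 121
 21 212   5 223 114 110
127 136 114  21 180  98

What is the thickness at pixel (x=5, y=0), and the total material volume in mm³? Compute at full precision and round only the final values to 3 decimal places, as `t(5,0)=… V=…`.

span = t_max - t_min = 3.07 - 0.77 = 2.300
L(5,0) = 158, L_eff = 1 - 158/255 = 0.380392 (inverted)
t(5,0) = 3.07 - 2.300·0.380392 = 2.195
Σt over all 6·6 pixels = 165607/2550 ≈ 64.9439216
V = pitch²·Σt = 1.33²·165607/2550 = 114.879

t(5,0)=2.195 V=114.879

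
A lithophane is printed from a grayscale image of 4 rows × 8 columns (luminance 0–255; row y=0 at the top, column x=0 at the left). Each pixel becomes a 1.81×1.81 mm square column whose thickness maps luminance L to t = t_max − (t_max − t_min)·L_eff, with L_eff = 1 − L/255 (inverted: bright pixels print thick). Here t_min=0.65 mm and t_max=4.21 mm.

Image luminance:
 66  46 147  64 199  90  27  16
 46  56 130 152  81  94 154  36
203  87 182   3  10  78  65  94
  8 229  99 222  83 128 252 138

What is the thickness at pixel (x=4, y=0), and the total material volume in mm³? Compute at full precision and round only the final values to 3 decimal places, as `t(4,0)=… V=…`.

span = t_max - t_min = 4.21 - 0.65 = 3.560
L(4,0) = 199, L_eff = 1 - 199/255 = 0.219608 (inverted)
t(4,0) = 4.21 - 3.560·0.219608 = 3.428
Σt over all 4·8 pixels = 28331/425 ≈ 66.6611765
V = pitch²·Σt = 1.81²·28331/425 = 218.389

t(4,0)=3.428 V=218.389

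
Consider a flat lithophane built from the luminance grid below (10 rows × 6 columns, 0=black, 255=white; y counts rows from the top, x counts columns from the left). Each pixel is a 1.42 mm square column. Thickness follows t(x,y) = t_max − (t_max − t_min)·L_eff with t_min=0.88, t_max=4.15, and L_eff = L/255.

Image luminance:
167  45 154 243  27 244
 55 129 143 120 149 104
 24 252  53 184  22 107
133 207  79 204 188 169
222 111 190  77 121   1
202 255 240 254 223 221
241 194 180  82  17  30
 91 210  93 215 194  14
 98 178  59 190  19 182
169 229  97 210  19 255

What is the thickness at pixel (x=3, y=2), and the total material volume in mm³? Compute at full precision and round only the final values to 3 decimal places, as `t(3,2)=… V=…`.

t(3,2)=1.790 V=280.098

span = t_max - t_min = 4.15 - 0.88 = 3.270
L(3,2) = 184, L_eff = 184/255 = 0.721569
t(3,2) = 4.15 - 3.270·0.721569 = 1.790
Σt over all 10·6 pixels = 138.91
V = pitch²·Σt = 1.42²·138.91 = 280.098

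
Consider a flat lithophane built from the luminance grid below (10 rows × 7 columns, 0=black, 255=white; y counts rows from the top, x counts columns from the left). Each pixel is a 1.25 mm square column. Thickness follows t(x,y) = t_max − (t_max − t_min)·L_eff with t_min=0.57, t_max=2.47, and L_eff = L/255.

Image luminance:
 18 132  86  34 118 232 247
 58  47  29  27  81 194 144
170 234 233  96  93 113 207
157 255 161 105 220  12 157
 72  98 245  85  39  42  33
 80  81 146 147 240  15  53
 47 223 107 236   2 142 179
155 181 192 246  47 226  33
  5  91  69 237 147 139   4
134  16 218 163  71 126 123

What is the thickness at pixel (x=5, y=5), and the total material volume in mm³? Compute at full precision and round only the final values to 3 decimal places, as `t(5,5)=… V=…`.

span = t_max - t_min = 2.47 - 0.57 = 1.900
L(5,5) = 15, L_eff = 15/255 = 0.058824
t(5,5) = 2.47 - 1.900·0.058824 = 2.358
Σt over all 10·7 pixels = 9253/85 ≈ 108.8588235
V = pitch²·Σt = 1.25²·9253/85 = 170.092

t(5,5)=2.358 V=170.092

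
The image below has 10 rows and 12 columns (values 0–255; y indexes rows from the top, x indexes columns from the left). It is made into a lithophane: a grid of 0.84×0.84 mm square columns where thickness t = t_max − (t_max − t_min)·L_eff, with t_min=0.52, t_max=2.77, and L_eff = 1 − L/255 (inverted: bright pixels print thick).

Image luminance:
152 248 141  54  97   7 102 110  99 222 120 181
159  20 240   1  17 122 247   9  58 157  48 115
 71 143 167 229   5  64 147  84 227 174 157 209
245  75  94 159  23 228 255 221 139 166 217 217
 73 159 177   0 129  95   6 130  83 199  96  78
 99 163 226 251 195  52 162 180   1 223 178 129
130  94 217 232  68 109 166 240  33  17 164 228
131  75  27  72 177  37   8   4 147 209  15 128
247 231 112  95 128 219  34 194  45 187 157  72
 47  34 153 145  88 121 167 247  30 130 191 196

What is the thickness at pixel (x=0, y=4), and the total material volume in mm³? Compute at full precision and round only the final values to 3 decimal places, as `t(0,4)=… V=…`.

t(0,4)=1.164 V=140.680

span = t_max - t_min = 2.77 - 0.52 = 2.250
L(0,4) = 73, L_eff = 1 - 73/255 = 0.713725 (inverted)
t(0,4) = 2.77 - 2.250·0.713725 = 1.164
Σt over all 10·12 pixels = 16947/85 ≈ 199.3764706
V = pitch²·Σt = 0.84²·16947/85 = 140.680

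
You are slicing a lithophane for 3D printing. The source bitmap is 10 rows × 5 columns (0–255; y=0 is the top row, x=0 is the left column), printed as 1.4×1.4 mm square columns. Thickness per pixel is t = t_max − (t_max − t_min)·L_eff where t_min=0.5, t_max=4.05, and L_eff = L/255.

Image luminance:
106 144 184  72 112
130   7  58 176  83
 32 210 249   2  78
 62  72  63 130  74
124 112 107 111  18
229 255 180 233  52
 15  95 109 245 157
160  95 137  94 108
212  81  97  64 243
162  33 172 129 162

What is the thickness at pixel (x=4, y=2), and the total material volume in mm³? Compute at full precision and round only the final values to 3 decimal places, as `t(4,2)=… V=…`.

t(4,2)=2.964 V=232.227

span = t_max - t_min = 4.05 - 0.5 = 3.550
L(4,2) = 78, L_eff = 78/255 = 0.305882
t(4,2) = 4.05 - 3.550·0.305882 = 2.964
Σt over all 10·5 pixels = 7109/60 ≈ 118.4833333
V = pitch²·Σt = 1.4²·7109/60 = 232.227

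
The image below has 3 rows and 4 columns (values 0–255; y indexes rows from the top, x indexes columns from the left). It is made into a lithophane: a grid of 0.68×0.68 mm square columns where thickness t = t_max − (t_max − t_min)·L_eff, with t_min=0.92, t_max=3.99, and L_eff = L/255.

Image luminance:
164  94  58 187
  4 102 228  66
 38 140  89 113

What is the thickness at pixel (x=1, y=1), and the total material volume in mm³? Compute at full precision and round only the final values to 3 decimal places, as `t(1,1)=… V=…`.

span = t_max - t_min = 3.99 - 0.92 = 3.070
L(1,1) = 102, L_eff = 102/255 = 0.400000
t(1,1) = 3.99 - 3.070·0.400000 = 2.762
Σt over all 3·4 pixels = 827059/25500 ≈ 32.4336863
V = pitch²·Σt = 0.68²·827059/25500 = 14.997

t(1,1)=2.762 V=14.997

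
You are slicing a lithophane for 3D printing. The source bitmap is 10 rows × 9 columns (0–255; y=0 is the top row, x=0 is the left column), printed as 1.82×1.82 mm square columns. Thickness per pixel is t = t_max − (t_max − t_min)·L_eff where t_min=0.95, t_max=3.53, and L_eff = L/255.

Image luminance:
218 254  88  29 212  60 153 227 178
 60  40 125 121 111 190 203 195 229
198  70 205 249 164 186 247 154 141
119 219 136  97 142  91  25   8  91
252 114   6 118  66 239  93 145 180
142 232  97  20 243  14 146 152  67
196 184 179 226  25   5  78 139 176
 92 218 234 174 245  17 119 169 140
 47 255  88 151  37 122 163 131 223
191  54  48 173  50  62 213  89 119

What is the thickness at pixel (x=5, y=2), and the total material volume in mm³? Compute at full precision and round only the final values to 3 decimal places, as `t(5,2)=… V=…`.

t(5,2)=1.648 V=637.014

span = t_max - t_min = 3.53 - 0.95 = 2.580
L(5,2) = 186, L_eff = 186/255 = 0.729412
t(5,2) = 3.53 - 2.580·0.729412 = 1.648
Σt over all 10·9 pixels = 192.312
V = pitch²·Σt = 1.82²·192.312 = 637.014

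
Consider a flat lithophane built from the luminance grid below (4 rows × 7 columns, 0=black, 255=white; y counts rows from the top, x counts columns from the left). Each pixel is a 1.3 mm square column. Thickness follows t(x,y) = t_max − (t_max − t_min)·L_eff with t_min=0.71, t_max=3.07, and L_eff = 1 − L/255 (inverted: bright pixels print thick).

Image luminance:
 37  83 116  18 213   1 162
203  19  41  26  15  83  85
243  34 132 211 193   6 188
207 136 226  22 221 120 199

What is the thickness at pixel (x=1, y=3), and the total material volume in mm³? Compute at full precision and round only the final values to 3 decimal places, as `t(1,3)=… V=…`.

t(1,3)=1.969 V=84.273

span = t_max - t_min = 3.07 - 0.71 = 2.360
L(1,3) = 136, L_eff = 1 - 136/255 = 0.466667 (inverted)
t(1,3) = 3.07 - 2.360·0.466667 = 1.969
Σt over all 4·7 pixels = 21193/425 ≈ 49.8658824
V = pitch²·Σt = 1.3²·21193/425 = 84.273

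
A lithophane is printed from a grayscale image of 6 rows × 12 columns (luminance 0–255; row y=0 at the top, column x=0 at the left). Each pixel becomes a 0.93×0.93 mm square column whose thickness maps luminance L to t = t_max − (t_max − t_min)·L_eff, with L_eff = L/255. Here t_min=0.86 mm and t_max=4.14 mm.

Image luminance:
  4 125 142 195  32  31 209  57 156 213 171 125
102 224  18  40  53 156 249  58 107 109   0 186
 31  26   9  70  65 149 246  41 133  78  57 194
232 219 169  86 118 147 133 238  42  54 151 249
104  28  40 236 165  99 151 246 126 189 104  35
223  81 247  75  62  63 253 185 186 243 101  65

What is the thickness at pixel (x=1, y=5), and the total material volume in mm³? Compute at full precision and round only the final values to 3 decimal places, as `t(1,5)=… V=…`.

t(1,5)=3.098 V=157.618

span = t_max - t_min = 4.14 - 0.86 = 3.280
L(1,5) = 81, L_eff = 81/255 = 0.317647
t(1,5) = 4.14 - 3.280·0.317647 = 3.098
Σt over all 6·12 pixels = 387256/2125 ≈ 182.2381176
V = pitch²·Σt = 0.93²·387256/2125 = 157.618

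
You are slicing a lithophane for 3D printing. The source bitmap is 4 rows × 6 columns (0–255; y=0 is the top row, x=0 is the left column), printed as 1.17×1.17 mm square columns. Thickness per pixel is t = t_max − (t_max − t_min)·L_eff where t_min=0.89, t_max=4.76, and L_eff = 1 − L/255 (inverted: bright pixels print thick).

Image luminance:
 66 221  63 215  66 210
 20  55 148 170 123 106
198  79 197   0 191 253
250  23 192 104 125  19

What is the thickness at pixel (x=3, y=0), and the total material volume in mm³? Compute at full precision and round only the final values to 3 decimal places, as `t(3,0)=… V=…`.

span = t_max - t_min = 4.76 - 0.89 = 3.870
L(3,0) = 215, L_eff = 1 - 215/255 = 0.156863 (inverted)
t(3,0) = 4.76 - 3.870·0.156863 = 4.153
Σt over all 4·6 pixels = 68.316
V = pitch²·Σt = 1.17²·68.316 = 93.518

t(3,0)=4.153 V=93.518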